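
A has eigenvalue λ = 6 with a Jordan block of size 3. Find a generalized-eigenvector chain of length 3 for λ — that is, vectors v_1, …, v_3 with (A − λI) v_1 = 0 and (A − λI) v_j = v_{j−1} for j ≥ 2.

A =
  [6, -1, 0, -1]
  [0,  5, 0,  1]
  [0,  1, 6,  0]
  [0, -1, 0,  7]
A Jordan chain for λ = 6 of length 3:
v_1 = (2, 0, -1, 0)ᵀ
v_2 = (-1, -1, 1, -1)ᵀ
v_3 = (0, 1, 0, 0)ᵀ

Let N = A − (6)·I. We want v_3 with N^3 v_3 = 0 but N^2 v_3 ≠ 0; then v_{j-1} := N · v_j for j = 3, …, 2.

Pick v_3 = (0, 1, 0, 0)ᵀ.
Then v_2 = N · v_3 = (-1, -1, 1, -1)ᵀ.
Then v_1 = N · v_2 = (2, 0, -1, 0)ᵀ.

Sanity check: (A − (6)·I) v_1 = (0, 0, 0, 0)ᵀ = 0. ✓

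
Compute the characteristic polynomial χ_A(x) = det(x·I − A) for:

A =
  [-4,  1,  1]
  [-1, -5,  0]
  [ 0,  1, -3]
x^3 + 12*x^2 + 48*x + 64

Expanding det(x·I − A) (e.g. by cofactor expansion or by noting that A is similar to its Jordan form J, which has the same characteristic polynomial as A) gives
  χ_A(x) = x^3 + 12*x^2 + 48*x + 64
which factors as (x + 4)^3. The eigenvalues (with algebraic multiplicities) are λ = -4 with multiplicity 3.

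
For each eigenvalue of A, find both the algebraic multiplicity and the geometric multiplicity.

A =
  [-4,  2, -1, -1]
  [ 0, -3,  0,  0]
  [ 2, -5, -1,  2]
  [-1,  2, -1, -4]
λ = -3: alg = 4, geom = 2

Step 1 — factor the characteristic polynomial to read off the algebraic multiplicities:
  χ_A(x) = (x + 3)^4

Step 2 — compute geometric multiplicities via the rank-nullity identity g(λ) = n − rank(A − λI):
  rank(A − (-3)·I) = 2, so dim ker(A − (-3)·I) = n − 2 = 2

Summary:
  λ = -3: algebraic multiplicity = 4, geometric multiplicity = 2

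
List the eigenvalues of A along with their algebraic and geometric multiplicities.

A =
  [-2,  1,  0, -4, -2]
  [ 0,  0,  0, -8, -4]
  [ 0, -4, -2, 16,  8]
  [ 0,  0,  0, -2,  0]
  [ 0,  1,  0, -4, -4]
λ = -2: alg = 5, geom = 4

Step 1 — factor the characteristic polynomial to read off the algebraic multiplicities:
  χ_A(x) = (x + 2)^5

Step 2 — compute geometric multiplicities via the rank-nullity identity g(λ) = n − rank(A − λI):
  rank(A − (-2)·I) = 1, so dim ker(A − (-2)·I) = n − 1 = 4

Summary:
  λ = -2: algebraic multiplicity = 5, geometric multiplicity = 4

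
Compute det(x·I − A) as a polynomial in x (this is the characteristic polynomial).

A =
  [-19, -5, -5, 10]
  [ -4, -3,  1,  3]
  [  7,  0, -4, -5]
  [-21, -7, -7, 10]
x^4 + 16*x^3 + 96*x^2 + 256*x + 256

Expanding det(x·I − A) (e.g. by cofactor expansion or by noting that A is similar to its Jordan form J, which has the same characteristic polynomial as A) gives
  χ_A(x) = x^4 + 16*x^3 + 96*x^2 + 256*x + 256
which factors as (x + 4)^4. The eigenvalues (with algebraic multiplicities) are λ = -4 with multiplicity 4.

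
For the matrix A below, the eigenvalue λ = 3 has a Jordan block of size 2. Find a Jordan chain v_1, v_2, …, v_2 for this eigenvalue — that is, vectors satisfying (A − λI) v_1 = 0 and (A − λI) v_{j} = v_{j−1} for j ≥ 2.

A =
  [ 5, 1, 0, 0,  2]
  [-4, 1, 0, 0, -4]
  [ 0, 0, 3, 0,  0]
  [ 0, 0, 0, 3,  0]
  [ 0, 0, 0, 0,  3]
A Jordan chain for λ = 3 of length 2:
v_1 = (2, -4, 0, 0, 0)ᵀ
v_2 = (1, 0, 0, 0, 0)ᵀ

Let N = A − (3)·I. We want v_2 with N^2 v_2 = 0 but N^1 v_2 ≠ 0; then v_{j-1} := N · v_j for j = 2, …, 2.

Pick v_2 = (1, 0, 0, 0, 0)ᵀ.
Then v_1 = N · v_2 = (2, -4, 0, 0, 0)ᵀ.

Sanity check: (A − (3)·I) v_1 = (0, 0, 0, 0, 0)ᵀ = 0. ✓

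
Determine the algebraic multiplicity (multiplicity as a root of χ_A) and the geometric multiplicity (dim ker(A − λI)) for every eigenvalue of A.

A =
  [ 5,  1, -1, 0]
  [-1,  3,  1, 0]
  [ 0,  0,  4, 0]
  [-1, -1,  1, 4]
λ = 4: alg = 4, geom = 3

Step 1 — factor the characteristic polynomial to read off the algebraic multiplicities:
  χ_A(x) = (x - 4)^4

Step 2 — compute geometric multiplicities via the rank-nullity identity g(λ) = n − rank(A − λI):
  rank(A − (4)·I) = 1, so dim ker(A − (4)·I) = n − 1 = 3

Summary:
  λ = 4: algebraic multiplicity = 4, geometric multiplicity = 3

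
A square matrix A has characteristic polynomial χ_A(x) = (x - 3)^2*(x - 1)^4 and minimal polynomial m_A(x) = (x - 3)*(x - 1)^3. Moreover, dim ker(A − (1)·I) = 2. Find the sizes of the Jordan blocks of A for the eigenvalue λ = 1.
Block sizes for λ = 1: [3, 1]

Step 1 — from the characteristic polynomial, algebraic multiplicity of λ = 1 is 4. From dim ker(A − (1)·I) = 2, there are exactly 2 Jordan blocks for λ = 1.
Step 2 — from the minimal polynomial, the factor (x − 1)^3 tells us the largest block for λ = 1 has size 3.
Step 3 — with total size 4, 2 blocks, and largest block 3, the block sizes (in nonincreasing order) are [3, 1].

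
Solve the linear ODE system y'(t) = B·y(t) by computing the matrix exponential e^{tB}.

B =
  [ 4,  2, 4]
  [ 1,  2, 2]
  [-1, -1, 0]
e^{tB} =
  [t^2*exp(2*t) + 2*t*exp(2*t) + exp(2*t), 2*t*exp(2*t), 2*t^2*exp(2*t) + 4*t*exp(2*t)]
  [t*exp(2*t), exp(2*t), 2*t*exp(2*t)]
  [-t^2*exp(2*t)/2 - t*exp(2*t), -t*exp(2*t), -t^2*exp(2*t) - 2*t*exp(2*t) + exp(2*t)]

Strategy: write B = P · J · P⁻¹ where J is a Jordan canonical form, so e^{tB} = P · e^{tJ} · P⁻¹, and e^{tJ} can be computed block-by-block.

B has Jordan form
J =
  [2, 1, 0]
  [0, 2, 1]
  [0, 0, 2]
(up to reordering of blocks).

Per-block formulas:
  For a 3×3 Jordan block J_3(2): exp(t · J_3(2)) = e^(2t)·(I + t·N + (t^2/2)·N^2), where N is the 3×3 nilpotent shift.

After assembling e^{tJ} and conjugating by P, we get:

e^{tB} =
  [t^2*exp(2*t) + 2*t*exp(2*t) + exp(2*t), 2*t*exp(2*t), 2*t^2*exp(2*t) + 4*t*exp(2*t)]
  [t*exp(2*t), exp(2*t), 2*t*exp(2*t)]
  [-t^2*exp(2*t)/2 - t*exp(2*t), -t*exp(2*t), -t^2*exp(2*t) - 2*t*exp(2*t) + exp(2*t)]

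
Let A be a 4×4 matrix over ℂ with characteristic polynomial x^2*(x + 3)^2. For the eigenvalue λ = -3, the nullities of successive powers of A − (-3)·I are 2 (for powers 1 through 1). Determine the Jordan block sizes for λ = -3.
Block sizes for λ = -3: [1, 1]

From the dimensions of kernels of powers, the number of Jordan blocks of size at least j is d_j − d_{j−1} where d_j = dim ker(N^j) (with d_0 = 0). Computing the differences gives [2].
The number of blocks of size exactly k is (#blocks of size ≥ k) − (#blocks of size ≥ k + 1), so the partition is: 2 block(s) of size 1.
In nonincreasing order the block sizes are [1, 1].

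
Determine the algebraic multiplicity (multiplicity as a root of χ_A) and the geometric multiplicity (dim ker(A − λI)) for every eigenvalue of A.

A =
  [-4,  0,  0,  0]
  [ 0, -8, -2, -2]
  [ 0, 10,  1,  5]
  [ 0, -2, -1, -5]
λ = -4: alg = 4, geom = 3

Step 1 — factor the characteristic polynomial to read off the algebraic multiplicities:
  χ_A(x) = (x + 4)^4

Step 2 — compute geometric multiplicities via the rank-nullity identity g(λ) = n − rank(A − λI):
  rank(A − (-4)·I) = 1, so dim ker(A − (-4)·I) = n − 1 = 3

Summary:
  λ = -4: algebraic multiplicity = 4, geometric multiplicity = 3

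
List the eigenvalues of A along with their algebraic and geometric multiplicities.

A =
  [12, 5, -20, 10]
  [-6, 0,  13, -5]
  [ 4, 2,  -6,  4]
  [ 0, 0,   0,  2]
λ = 2: alg = 4, geom = 2

Step 1 — factor the characteristic polynomial to read off the algebraic multiplicities:
  χ_A(x) = (x - 2)^4

Step 2 — compute geometric multiplicities via the rank-nullity identity g(λ) = n − rank(A − λI):
  rank(A − (2)·I) = 2, so dim ker(A − (2)·I) = n − 2 = 2

Summary:
  λ = 2: algebraic multiplicity = 4, geometric multiplicity = 2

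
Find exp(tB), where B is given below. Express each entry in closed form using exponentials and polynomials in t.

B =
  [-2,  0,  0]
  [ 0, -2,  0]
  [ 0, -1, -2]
e^{tB} =
  [exp(-2*t), 0, 0]
  [0, exp(-2*t), 0]
  [0, -t*exp(-2*t), exp(-2*t)]

Strategy: write B = P · J · P⁻¹ where J is a Jordan canonical form, so e^{tB} = P · e^{tJ} · P⁻¹, and e^{tJ} can be computed block-by-block.

B has Jordan form
J =
  [-2,  1,  0]
  [ 0, -2,  0]
  [ 0,  0, -2]
(up to reordering of blocks).

Per-block formulas:
  For a 1×1 block at λ = -2: exp(t · [-2]) = [e^(-2t)].
  For a 2×2 Jordan block J_2(-2): exp(t · J_2(-2)) = e^(-2t)·(I + t·N), where N is the 2×2 nilpotent shift.

After assembling e^{tJ} and conjugating by P, we get:

e^{tB} =
  [exp(-2*t), 0, 0]
  [0, exp(-2*t), 0]
  [0, -t*exp(-2*t), exp(-2*t)]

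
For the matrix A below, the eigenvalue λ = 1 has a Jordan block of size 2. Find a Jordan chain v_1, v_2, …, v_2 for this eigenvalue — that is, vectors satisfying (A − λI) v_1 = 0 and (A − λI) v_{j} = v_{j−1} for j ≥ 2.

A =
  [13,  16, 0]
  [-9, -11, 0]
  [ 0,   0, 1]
A Jordan chain for λ = 1 of length 2:
v_1 = (12, -9, 0)ᵀ
v_2 = (1, 0, 0)ᵀ

Let N = A − (1)·I. We want v_2 with N^2 v_2 = 0 but N^1 v_2 ≠ 0; then v_{j-1} := N · v_j for j = 2, …, 2.

Pick v_2 = (1, 0, 0)ᵀ.
Then v_1 = N · v_2 = (12, -9, 0)ᵀ.

Sanity check: (A − (1)·I) v_1 = (0, 0, 0)ᵀ = 0. ✓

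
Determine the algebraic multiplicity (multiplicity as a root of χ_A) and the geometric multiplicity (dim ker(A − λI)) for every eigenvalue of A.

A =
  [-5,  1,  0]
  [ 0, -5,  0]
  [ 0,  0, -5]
λ = -5: alg = 3, geom = 2

Step 1 — factor the characteristic polynomial to read off the algebraic multiplicities:
  χ_A(x) = (x + 5)^3

Step 2 — compute geometric multiplicities via the rank-nullity identity g(λ) = n − rank(A − λI):
  rank(A − (-5)·I) = 1, so dim ker(A − (-5)·I) = n − 1 = 2

Summary:
  λ = -5: algebraic multiplicity = 3, geometric multiplicity = 2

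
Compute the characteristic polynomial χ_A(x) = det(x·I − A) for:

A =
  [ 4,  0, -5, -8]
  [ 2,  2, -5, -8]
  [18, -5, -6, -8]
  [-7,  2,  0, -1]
x^4 + x^3 - 3*x^2 - 5*x - 2

Expanding det(x·I − A) (e.g. by cofactor expansion or by noting that A is similar to its Jordan form J, which has the same characteristic polynomial as A) gives
  χ_A(x) = x^4 + x^3 - 3*x^2 - 5*x - 2
which factors as (x - 2)*(x + 1)^3. The eigenvalues (with algebraic multiplicities) are λ = -1 with multiplicity 3, λ = 2 with multiplicity 1.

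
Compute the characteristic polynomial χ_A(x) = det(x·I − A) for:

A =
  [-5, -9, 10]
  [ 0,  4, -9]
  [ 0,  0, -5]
x^3 + 6*x^2 - 15*x - 100

Expanding det(x·I − A) (e.g. by cofactor expansion or by noting that A is similar to its Jordan form J, which has the same characteristic polynomial as A) gives
  χ_A(x) = x^3 + 6*x^2 - 15*x - 100
which factors as (x - 4)*(x + 5)^2. The eigenvalues (with algebraic multiplicities) are λ = -5 with multiplicity 2, λ = 4 with multiplicity 1.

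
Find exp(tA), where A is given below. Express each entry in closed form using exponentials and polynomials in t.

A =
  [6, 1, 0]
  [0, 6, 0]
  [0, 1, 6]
e^{tA} =
  [exp(6*t), t*exp(6*t), 0]
  [0, exp(6*t), 0]
  [0, t*exp(6*t), exp(6*t)]

Strategy: write A = P · J · P⁻¹ where J is a Jordan canonical form, so e^{tA} = P · e^{tJ} · P⁻¹, and e^{tJ} can be computed block-by-block.

A has Jordan form
J =
  [6, 1, 0]
  [0, 6, 0]
  [0, 0, 6]
(up to reordering of blocks).

Per-block formulas:
  For a 2×2 Jordan block J_2(6): exp(t · J_2(6)) = e^(6t)·(I + t·N), where N is the 2×2 nilpotent shift.
  For a 1×1 block at λ = 6: exp(t · [6]) = [e^(6t)].

After assembling e^{tJ} and conjugating by P, we get:

e^{tA} =
  [exp(6*t), t*exp(6*t), 0]
  [0, exp(6*t), 0]
  [0, t*exp(6*t), exp(6*t)]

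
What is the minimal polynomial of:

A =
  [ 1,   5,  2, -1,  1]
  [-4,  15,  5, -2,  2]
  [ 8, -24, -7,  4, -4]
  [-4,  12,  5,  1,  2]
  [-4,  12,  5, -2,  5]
x^3 - 9*x^2 + 27*x - 27

The characteristic polynomial is χ_A(x) = (x - 3)^5, so the eigenvalues are known. The minimal polynomial is
  m_A(x) = Π_λ (x − λ)^{k_λ}
where k_λ is the size of the *largest* Jordan block for λ (equivalently, the smallest k with (A − λI)^k v = 0 for every generalised eigenvector v of λ).

  λ = 3: largest Jordan block has size 3, contributing (x − 3)^3

So m_A(x) = (x - 3)^3 = x^3 - 9*x^2 + 27*x - 27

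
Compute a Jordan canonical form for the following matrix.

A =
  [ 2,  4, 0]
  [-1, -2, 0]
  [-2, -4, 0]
J_2(0) ⊕ J_1(0)

The characteristic polynomial is
  det(x·I − A) = x^3

Eigenvalues and multiplicities (the geometric multiplicity of λ is n − rank(A − λI), which equals the number of Jordan blocks for λ):
  λ = 0: algebraic multiplicity = 3, geometric multiplicity = 2

Determining the block sizes for each eigenvalue:
  λ = 0: 2 blocks summing to 3 forces exactly one block of size 2 and the rest size 1 → block sizes [2, 1]

Assembling the blocks gives a Jordan form
J =
  [0, 1, 0]
  [0, 0, 0]
  [0, 0, 0]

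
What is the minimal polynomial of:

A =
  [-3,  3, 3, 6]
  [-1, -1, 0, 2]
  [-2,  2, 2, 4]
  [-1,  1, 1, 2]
x^3

The characteristic polynomial is χ_A(x) = x^4, so the eigenvalues are known. The minimal polynomial is
  m_A(x) = Π_λ (x − λ)^{k_λ}
where k_λ is the size of the *largest* Jordan block for λ (equivalently, the smallest k with (A − λI)^k v = 0 for every generalised eigenvector v of λ).

  λ = 0: largest Jordan block has size 3, contributing (x − 0)^3

So m_A(x) = x^3 = x^3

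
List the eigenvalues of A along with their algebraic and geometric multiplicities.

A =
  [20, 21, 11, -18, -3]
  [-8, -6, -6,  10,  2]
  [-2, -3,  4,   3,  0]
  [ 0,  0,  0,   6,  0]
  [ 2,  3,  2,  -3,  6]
λ = 6: alg = 5, geom = 3

Step 1 — factor the characteristic polynomial to read off the algebraic multiplicities:
  χ_A(x) = (x - 6)^5

Step 2 — compute geometric multiplicities via the rank-nullity identity g(λ) = n − rank(A − λI):
  rank(A − (6)·I) = 2, so dim ker(A − (6)·I) = n − 2 = 3

Summary:
  λ = 6: algebraic multiplicity = 5, geometric multiplicity = 3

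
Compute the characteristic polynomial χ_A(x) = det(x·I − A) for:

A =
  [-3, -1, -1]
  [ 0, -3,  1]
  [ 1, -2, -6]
x^3 + 12*x^2 + 48*x + 64

Expanding det(x·I − A) (e.g. by cofactor expansion or by noting that A is similar to its Jordan form J, which has the same characteristic polynomial as A) gives
  χ_A(x) = x^3 + 12*x^2 + 48*x + 64
which factors as (x + 4)^3. The eigenvalues (with algebraic multiplicities) are λ = -4 with multiplicity 3.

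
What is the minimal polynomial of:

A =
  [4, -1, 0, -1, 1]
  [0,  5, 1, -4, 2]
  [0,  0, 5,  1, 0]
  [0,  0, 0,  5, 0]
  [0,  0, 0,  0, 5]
x^4 - 19*x^3 + 135*x^2 - 425*x + 500

The characteristic polynomial is χ_A(x) = (x - 5)^4*(x - 4), so the eigenvalues are known. The minimal polynomial is
  m_A(x) = Π_λ (x − λ)^{k_λ}
where k_λ is the size of the *largest* Jordan block for λ (equivalently, the smallest k with (A − λI)^k v = 0 for every generalised eigenvector v of λ).

  λ = 4: largest Jordan block has size 1, contributing (x − 4)
  λ = 5: largest Jordan block has size 3, contributing (x − 5)^3

So m_A(x) = (x - 5)^3*(x - 4) = x^4 - 19*x^3 + 135*x^2 - 425*x + 500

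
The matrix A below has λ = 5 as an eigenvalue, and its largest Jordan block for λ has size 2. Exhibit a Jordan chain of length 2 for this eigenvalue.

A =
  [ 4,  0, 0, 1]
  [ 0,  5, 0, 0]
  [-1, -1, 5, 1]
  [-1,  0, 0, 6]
A Jordan chain for λ = 5 of length 2:
v_1 = (-1, 0, -1, -1)ᵀ
v_2 = (1, 0, 0, 0)ᵀ

Let N = A − (5)·I. We want v_2 with N^2 v_2 = 0 but N^1 v_2 ≠ 0; then v_{j-1} := N · v_j for j = 2, …, 2.

Pick v_2 = (1, 0, 0, 0)ᵀ.
Then v_1 = N · v_2 = (-1, 0, -1, -1)ᵀ.

Sanity check: (A − (5)·I) v_1 = (0, 0, 0, 0)ᵀ = 0. ✓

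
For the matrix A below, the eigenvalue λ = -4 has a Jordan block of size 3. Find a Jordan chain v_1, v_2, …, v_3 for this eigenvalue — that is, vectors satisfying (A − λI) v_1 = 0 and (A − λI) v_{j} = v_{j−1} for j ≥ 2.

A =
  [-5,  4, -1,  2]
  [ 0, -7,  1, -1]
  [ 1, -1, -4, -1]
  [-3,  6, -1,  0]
A Jordan chain for λ = -4 of length 3:
v_1 = (-6, 4, 2, -10)ᵀ
v_2 = (-1, 0, 1, -3)ᵀ
v_3 = (1, 0, 0, 0)ᵀ

Let N = A − (-4)·I. We want v_3 with N^3 v_3 = 0 but N^2 v_3 ≠ 0; then v_{j-1} := N · v_j for j = 3, …, 2.

Pick v_3 = (1, 0, 0, 0)ᵀ.
Then v_2 = N · v_3 = (-1, 0, 1, -3)ᵀ.
Then v_1 = N · v_2 = (-6, 4, 2, -10)ᵀ.

Sanity check: (A − (-4)·I) v_1 = (0, 0, 0, 0)ᵀ = 0. ✓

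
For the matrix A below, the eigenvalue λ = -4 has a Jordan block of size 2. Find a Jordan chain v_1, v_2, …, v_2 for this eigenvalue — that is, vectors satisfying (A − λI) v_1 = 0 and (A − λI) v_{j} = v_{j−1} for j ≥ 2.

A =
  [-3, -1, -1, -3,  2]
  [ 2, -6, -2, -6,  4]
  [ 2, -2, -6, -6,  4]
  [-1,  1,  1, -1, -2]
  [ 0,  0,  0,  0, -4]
A Jordan chain for λ = -4 of length 2:
v_1 = (1, 2, 2, -1, 0)ᵀ
v_2 = (1, 0, 0, 0, 0)ᵀ

Let N = A − (-4)·I. We want v_2 with N^2 v_2 = 0 but N^1 v_2 ≠ 0; then v_{j-1} := N · v_j for j = 2, …, 2.

Pick v_2 = (1, 0, 0, 0, 0)ᵀ.
Then v_1 = N · v_2 = (1, 2, 2, -1, 0)ᵀ.

Sanity check: (A − (-4)·I) v_1 = (0, 0, 0, 0, 0)ᵀ = 0. ✓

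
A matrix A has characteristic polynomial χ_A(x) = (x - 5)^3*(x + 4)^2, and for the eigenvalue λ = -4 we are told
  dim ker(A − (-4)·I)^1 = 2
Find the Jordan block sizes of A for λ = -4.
Block sizes for λ = -4: [1, 1]

From the dimensions of kernels of powers, the number of Jordan blocks of size at least j is d_j − d_{j−1} where d_j = dim ker(N^j) (with d_0 = 0). Computing the differences gives [2].
The number of blocks of size exactly k is (#blocks of size ≥ k) − (#blocks of size ≥ k + 1), so the partition is: 2 block(s) of size 1.
In nonincreasing order the block sizes are [1, 1].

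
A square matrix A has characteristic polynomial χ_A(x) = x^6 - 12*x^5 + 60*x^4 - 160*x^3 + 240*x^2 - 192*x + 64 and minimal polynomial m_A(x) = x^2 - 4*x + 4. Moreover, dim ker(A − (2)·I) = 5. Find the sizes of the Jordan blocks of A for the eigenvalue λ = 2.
Block sizes for λ = 2: [2, 1, 1, 1, 1]

Step 1 — from the characteristic polynomial, algebraic multiplicity of λ = 2 is 6. From dim ker(A − (2)·I) = 5, there are exactly 5 Jordan blocks for λ = 2.
Step 2 — from the minimal polynomial, the factor (x − 2)^2 tells us the largest block for λ = 2 has size 2.
Step 3 — with total size 6, 5 blocks, and largest block 2, the block sizes (in nonincreasing order) are [2, 1, 1, 1, 1].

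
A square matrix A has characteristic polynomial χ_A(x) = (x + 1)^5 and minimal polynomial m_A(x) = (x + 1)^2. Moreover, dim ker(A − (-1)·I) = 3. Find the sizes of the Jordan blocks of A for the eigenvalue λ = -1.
Block sizes for λ = -1: [2, 2, 1]

Step 1 — from the characteristic polynomial, algebraic multiplicity of λ = -1 is 5. From dim ker(A − (-1)·I) = 3, there are exactly 3 Jordan blocks for λ = -1.
Step 2 — from the minimal polynomial, the factor (x + 1)^2 tells us the largest block for λ = -1 has size 2.
Step 3 — with total size 5, 3 blocks, and largest block 2, the block sizes (in nonincreasing order) are [2, 2, 1].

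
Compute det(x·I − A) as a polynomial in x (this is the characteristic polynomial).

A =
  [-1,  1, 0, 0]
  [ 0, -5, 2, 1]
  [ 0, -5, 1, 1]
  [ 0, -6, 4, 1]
x^4 + 4*x^3 + 6*x^2 + 4*x + 1

Expanding det(x·I − A) (e.g. by cofactor expansion or by noting that A is similar to its Jordan form J, which has the same characteristic polynomial as A) gives
  χ_A(x) = x^4 + 4*x^3 + 6*x^2 + 4*x + 1
which factors as (x + 1)^4. The eigenvalues (with algebraic multiplicities) are λ = -1 with multiplicity 4.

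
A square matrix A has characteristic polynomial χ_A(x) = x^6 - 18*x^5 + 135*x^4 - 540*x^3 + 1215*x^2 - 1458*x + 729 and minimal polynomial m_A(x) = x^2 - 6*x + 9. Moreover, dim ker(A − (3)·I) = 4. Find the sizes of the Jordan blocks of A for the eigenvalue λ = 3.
Block sizes for λ = 3: [2, 2, 1, 1]

Step 1 — from the characteristic polynomial, algebraic multiplicity of λ = 3 is 6. From dim ker(A − (3)·I) = 4, there are exactly 4 Jordan blocks for λ = 3.
Step 2 — from the minimal polynomial, the factor (x − 3)^2 tells us the largest block for λ = 3 has size 2.
Step 3 — with total size 6, 4 blocks, and largest block 2, the block sizes (in nonincreasing order) are [2, 2, 1, 1].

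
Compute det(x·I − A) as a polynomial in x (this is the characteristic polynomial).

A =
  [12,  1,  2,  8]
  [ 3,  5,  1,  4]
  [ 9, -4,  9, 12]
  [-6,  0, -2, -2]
x^4 - 24*x^3 + 216*x^2 - 864*x + 1296

Expanding det(x·I − A) (e.g. by cofactor expansion or by noting that A is similar to its Jordan form J, which has the same characteristic polynomial as A) gives
  χ_A(x) = x^4 - 24*x^3 + 216*x^2 - 864*x + 1296
which factors as (x - 6)^4. The eigenvalues (with algebraic multiplicities) are λ = 6 with multiplicity 4.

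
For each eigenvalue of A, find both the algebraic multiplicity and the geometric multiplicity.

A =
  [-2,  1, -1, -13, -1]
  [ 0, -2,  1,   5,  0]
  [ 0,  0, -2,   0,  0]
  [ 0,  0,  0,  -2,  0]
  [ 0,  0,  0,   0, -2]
λ = -2: alg = 5, geom = 3

Step 1 — factor the characteristic polynomial to read off the algebraic multiplicities:
  χ_A(x) = (x + 2)^5

Step 2 — compute geometric multiplicities via the rank-nullity identity g(λ) = n − rank(A − λI):
  rank(A − (-2)·I) = 2, so dim ker(A − (-2)·I) = n − 2 = 3

Summary:
  λ = -2: algebraic multiplicity = 5, geometric multiplicity = 3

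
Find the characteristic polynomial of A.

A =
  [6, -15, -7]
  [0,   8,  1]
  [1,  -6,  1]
x^3 - 15*x^2 + 75*x - 125

Expanding det(x·I − A) (e.g. by cofactor expansion or by noting that A is similar to its Jordan form J, which has the same characteristic polynomial as A) gives
  χ_A(x) = x^3 - 15*x^2 + 75*x - 125
which factors as (x - 5)^3. The eigenvalues (with algebraic multiplicities) are λ = 5 with multiplicity 3.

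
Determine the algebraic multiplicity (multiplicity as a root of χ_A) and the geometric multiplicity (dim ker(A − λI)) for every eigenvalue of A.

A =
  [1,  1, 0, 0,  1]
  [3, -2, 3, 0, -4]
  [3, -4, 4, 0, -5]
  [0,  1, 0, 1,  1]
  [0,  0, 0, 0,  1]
λ = 1: alg = 5, geom = 3

Step 1 — factor the characteristic polynomial to read off the algebraic multiplicities:
  χ_A(x) = (x - 1)^5

Step 2 — compute geometric multiplicities via the rank-nullity identity g(λ) = n − rank(A − λI):
  rank(A − (1)·I) = 2, so dim ker(A − (1)·I) = n − 2 = 3

Summary:
  λ = 1: algebraic multiplicity = 5, geometric multiplicity = 3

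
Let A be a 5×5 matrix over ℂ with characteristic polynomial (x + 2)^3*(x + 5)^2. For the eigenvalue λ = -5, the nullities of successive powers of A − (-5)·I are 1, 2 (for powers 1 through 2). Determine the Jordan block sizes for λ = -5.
Block sizes for λ = -5: [2]

From the dimensions of kernels of powers, the number of Jordan blocks of size at least j is d_j − d_{j−1} where d_j = dim ker(N^j) (with d_0 = 0). Computing the differences gives [1, 1].
The number of blocks of size exactly k is (#blocks of size ≥ k) − (#blocks of size ≥ k + 1), so the partition is: 1 block(s) of size 2.
In nonincreasing order the block sizes are [2].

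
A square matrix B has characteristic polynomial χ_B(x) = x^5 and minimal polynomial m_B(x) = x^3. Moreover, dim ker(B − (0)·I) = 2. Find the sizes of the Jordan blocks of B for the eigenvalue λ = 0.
Block sizes for λ = 0: [3, 2]

Step 1 — from the characteristic polynomial, algebraic multiplicity of λ = 0 is 5. From dim ker(B − (0)·I) = 2, there are exactly 2 Jordan blocks for λ = 0.
Step 2 — from the minimal polynomial, the factor (x − 0)^3 tells us the largest block for λ = 0 has size 3.
Step 3 — with total size 5, 2 blocks, and largest block 3, the block sizes (in nonincreasing order) are [3, 2].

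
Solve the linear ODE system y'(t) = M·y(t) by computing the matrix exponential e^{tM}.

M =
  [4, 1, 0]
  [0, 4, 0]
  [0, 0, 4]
e^{tM} =
  [exp(4*t), t*exp(4*t), 0]
  [0, exp(4*t), 0]
  [0, 0, exp(4*t)]

Strategy: write M = P · J · P⁻¹ where J is a Jordan canonical form, so e^{tM} = P · e^{tJ} · P⁻¹, and e^{tJ} can be computed block-by-block.

M has Jordan form
J =
  [4, 1, 0]
  [0, 4, 0]
  [0, 0, 4]
(up to reordering of blocks).

Per-block formulas:
  For a 2×2 Jordan block J_2(4): exp(t · J_2(4)) = e^(4t)·(I + t·N), where N is the 2×2 nilpotent shift.
  For a 1×1 block at λ = 4: exp(t · [4]) = [e^(4t)].

After assembling e^{tJ} and conjugating by P, we get:

e^{tM} =
  [exp(4*t), t*exp(4*t), 0]
  [0, exp(4*t), 0]
  [0, 0, exp(4*t)]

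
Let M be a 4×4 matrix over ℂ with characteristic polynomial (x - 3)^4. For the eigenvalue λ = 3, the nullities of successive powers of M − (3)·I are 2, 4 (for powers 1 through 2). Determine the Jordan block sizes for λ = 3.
Block sizes for λ = 3: [2, 2]

From the dimensions of kernels of powers, the number of Jordan blocks of size at least j is d_j − d_{j−1} where d_j = dim ker(N^j) (with d_0 = 0). Computing the differences gives [2, 2].
The number of blocks of size exactly k is (#blocks of size ≥ k) − (#blocks of size ≥ k + 1), so the partition is: 2 block(s) of size 2.
In nonincreasing order the block sizes are [2, 2].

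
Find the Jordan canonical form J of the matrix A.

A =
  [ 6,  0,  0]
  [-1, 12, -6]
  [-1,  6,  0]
J_2(6) ⊕ J_1(6)

The characteristic polynomial is
  det(x·I − A) = x^3 - 18*x^2 + 108*x - 216 = (x - 6)^3

Eigenvalues and multiplicities (the geometric multiplicity of λ is n − rank(A − λI), which equals the number of Jordan blocks for λ):
  λ = 6: algebraic multiplicity = 3, geometric multiplicity = 2

Determining the block sizes for each eigenvalue:
  λ = 6: 2 blocks summing to 3 forces exactly one block of size 2 and the rest size 1 → block sizes [2, 1]

Assembling the blocks gives a Jordan form
J =
  [6, 1, 0]
  [0, 6, 0]
  [0, 0, 6]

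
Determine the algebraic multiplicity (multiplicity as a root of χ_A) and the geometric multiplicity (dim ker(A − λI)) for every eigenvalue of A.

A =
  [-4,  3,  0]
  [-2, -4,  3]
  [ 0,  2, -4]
λ = -4: alg = 3, geom = 1

Step 1 — factor the characteristic polynomial to read off the algebraic multiplicities:
  χ_A(x) = (x + 4)^3

Step 2 — compute geometric multiplicities via the rank-nullity identity g(λ) = n − rank(A − λI):
  rank(A − (-4)·I) = 2, so dim ker(A − (-4)·I) = n − 2 = 1

Summary:
  λ = -4: algebraic multiplicity = 3, geometric multiplicity = 1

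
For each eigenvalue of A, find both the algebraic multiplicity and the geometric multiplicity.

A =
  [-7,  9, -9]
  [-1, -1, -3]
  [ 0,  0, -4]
λ = -4: alg = 3, geom = 2

Step 1 — factor the characteristic polynomial to read off the algebraic multiplicities:
  χ_A(x) = (x + 4)^3

Step 2 — compute geometric multiplicities via the rank-nullity identity g(λ) = n − rank(A − λI):
  rank(A − (-4)·I) = 1, so dim ker(A − (-4)·I) = n − 1 = 2

Summary:
  λ = -4: algebraic multiplicity = 3, geometric multiplicity = 2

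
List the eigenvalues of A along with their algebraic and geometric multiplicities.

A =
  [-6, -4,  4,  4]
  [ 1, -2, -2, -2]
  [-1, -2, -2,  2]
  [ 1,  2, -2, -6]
λ = -4: alg = 4, geom = 3

Step 1 — factor the characteristic polynomial to read off the algebraic multiplicities:
  χ_A(x) = (x + 4)^4

Step 2 — compute geometric multiplicities via the rank-nullity identity g(λ) = n − rank(A − λI):
  rank(A − (-4)·I) = 1, so dim ker(A − (-4)·I) = n − 1 = 3

Summary:
  λ = -4: algebraic multiplicity = 4, geometric multiplicity = 3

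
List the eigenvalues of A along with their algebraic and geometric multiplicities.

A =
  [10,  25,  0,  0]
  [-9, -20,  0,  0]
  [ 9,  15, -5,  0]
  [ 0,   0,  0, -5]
λ = -5: alg = 4, geom = 3

Step 1 — factor the characteristic polynomial to read off the algebraic multiplicities:
  χ_A(x) = (x + 5)^4

Step 2 — compute geometric multiplicities via the rank-nullity identity g(λ) = n − rank(A − λI):
  rank(A − (-5)·I) = 1, so dim ker(A − (-5)·I) = n − 1 = 3

Summary:
  λ = -5: algebraic multiplicity = 4, geometric multiplicity = 3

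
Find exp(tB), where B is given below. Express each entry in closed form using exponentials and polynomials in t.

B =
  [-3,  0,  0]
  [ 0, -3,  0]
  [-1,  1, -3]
e^{tB} =
  [exp(-3*t), 0, 0]
  [0, exp(-3*t), 0]
  [-t*exp(-3*t), t*exp(-3*t), exp(-3*t)]

Strategy: write B = P · J · P⁻¹ where J is a Jordan canonical form, so e^{tB} = P · e^{tJ} · P⁻¹, and e^{tJ} can be computed block-by-block.

B has Jordan form
J =
  [-3,  1,  0]
  [ 0, -3,  0]
  [ 0,  0, -3]
(up to reordering of blocks).

Per-block formulas:
  For a 2×2 Jordan block J_2(-3): exp(t · J_2(-3)) = e^(-3t)·(I + t·N), where N is the 2×2 nilpotent shift.
  For a 1×1 block at λ = -3: exp(t · [-3]) = [e^(-3t)].

After assembling e^{tJ} and conjugating by P, we get:

e^{tB} =
  [exp(-3*t), 0, 0]
  [0, exp(-3*t), 0]
  [-t*exp(-3*t), t*exp(-3*t), exp(-3*t)]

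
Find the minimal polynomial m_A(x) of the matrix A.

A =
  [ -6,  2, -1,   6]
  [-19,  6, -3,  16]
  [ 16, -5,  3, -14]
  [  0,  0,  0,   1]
x^3 - 3*x^2 + 3*x - 1

The characteristic polynomial is χ_A(x) = (x - 1)^4, so the eigenvalues are known. The minimal polynomial is
  m_A(x) = Π_λ (x − λ)^{k_λ}
where k_λ is the size of the *largest* Jordan block for λ (equivalently, the smallest k with (A − λI)^k v = 0 for every generalised eigenvector v of λ).

  λ = 1: largest Jordan block has size 3, contributing (x − 1)^3

So m_A(x) = (x - 1)^3 = x^3 - 3*x^2 + 3*x - 1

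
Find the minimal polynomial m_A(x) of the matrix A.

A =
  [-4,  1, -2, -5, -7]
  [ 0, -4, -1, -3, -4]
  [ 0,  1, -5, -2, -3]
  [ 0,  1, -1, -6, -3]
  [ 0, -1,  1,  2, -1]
x^3 + 12*x^2 + 48*x + 64

The characteristic polynomial is χ_A(x) = (x + 4)^5, so the eigenvalues are known. The minimal polynomial is
  m_A(x) = Π_λ (x − λ)^{k_λ}
where k_λ is the size of the *largest* Jordan block for λ (equivalently, the smallest k with (A − λI)^k v = 0 for every generalised eigenvector v of λ).

  λ = -4: largest Jordan block has size 3, contributing (x + 4)^3

So m_A(x) = (x + 4)^3 = x^3 + 12*x^2 + 48*x + 64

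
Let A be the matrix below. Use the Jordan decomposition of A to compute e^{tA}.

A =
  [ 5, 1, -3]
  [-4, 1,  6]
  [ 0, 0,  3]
e^{tA} =
  [2*t*exp(3*t) + exp(3*t), t*exp(3*t), -3*t*exp(3*t)]
  [-4*t*exp(3*t), -2*t*exp(3*t) + exp(3*t), 6*t*exp(3*t)]
  [0, 0, exp(3*t)]

Strategy: write A = P · J · P⁻¹ where J is a Jordan canonical form, so e^{tA} = P · e^{tJ} · P⁻¹, and e^{tJ} can be computed block-by-block.

A has Jordan form
J =
  [3, 1, 0]
  [0, 3, 0]
  [0, 0, 3]
(up to reordering of blocks).

Per-block formulas:
  For a 2×2 Jordan block J_2(3): exp(t · J_2(3)) = e^(3t)·(I + t·N), where N is the 2×2 nilpotent shift.
  For a 1×1 block at λ = 3: exp(t · [3]) = [e^(3t)].

After assembling e^{tJ} and conjugating by P, we get:

e^{tA} =
  [2*t*exp(3*t) + exp(3*t), t*exp(3*t), -3*t*exp(3*t)]
  [-4*t*exp(3*t), -2*t*exp(3*t) + exp(3*t), 6*t*exp(3*t)]
  [0, 0, exp(3*t)]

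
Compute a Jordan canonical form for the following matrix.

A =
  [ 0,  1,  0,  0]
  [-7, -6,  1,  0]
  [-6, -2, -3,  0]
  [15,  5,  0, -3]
J_3(-3) ⊕ J_1(-3)

The characteristic polynomial is
  det(x·I − A) = x^4 + 12*x^3 + 54*x^2 + 108*x + 81 = (x + 3)^4

Eigenvalues and multiplicities (the geometric multiplicity of λ is n − rank(A − λI), which equals the number of Jordan blocks for λ):
  λ = -3: algebraic multiplicity = 4, geometric multiplicity = 2

Determining the block sizes for each eigenvalue:
  λ = -3: with am = 4 and gm = 2, the partition is not yet determined (e.g. several partitions of 4 into 2 parts exist). Let N = A − (-3)·I. Computing rank(N^1) = 2, rank(N^2) = 1, rank(N^3) = 0; the number of blocks of size ≥ j is rank(N^{j−1}) − rank(N^j), giving [2, 1, 1]. So we have 1 block(s) of size 3, 1 block(s) of size 1 → block sizes [3, 1]

Assembling the blocks gives a Jordan form
J =
  [-3,  1,  0,  0]
  [ 0, -3,  1,  0]
  [ 0,  0, -3,  0]
  [ 0,  0,  0, -3]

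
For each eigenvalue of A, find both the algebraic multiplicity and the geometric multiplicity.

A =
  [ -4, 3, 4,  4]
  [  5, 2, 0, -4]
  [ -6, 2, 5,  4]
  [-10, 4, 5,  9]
λ = 3: alg = 4, geom = 2

Step 1 — factor the characteristic polynomial to read off the algebraic multiplicities:
  χ_A(x) = (x - 3)^4

Step 2 — compute geometric multiplicities via the rank-nullity identity g(λ) = n − rank(A − λI):
  rank(A − (3)·I) = 2, so dim ker(A − (3)·I) = n − 2 = 2

Summary:
  λ = 3: algebraic multiplicity = 4, geometric multiplicity = 2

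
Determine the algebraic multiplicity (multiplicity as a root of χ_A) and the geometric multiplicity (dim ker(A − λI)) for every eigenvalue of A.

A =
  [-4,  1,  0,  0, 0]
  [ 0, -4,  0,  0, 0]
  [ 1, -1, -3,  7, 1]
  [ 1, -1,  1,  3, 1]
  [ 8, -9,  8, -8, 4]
λ = -4: alg = 3, geom = 2; λ = 4: alg = 2, geom = 1

Step 1 — factor the characteristic polynomial to read off the algebraic multiplicities:
  χ_A(x) = (x - 4)^2*(x + 4)^3

Step 2 — compute geometric multiplicities via the rank-nullity identity g(λ) = n − rank(A − λI):
  rank(A − (-4)·I) = 3, so dim ker(A − (-4)·I) = n − 3 = 2
  rank(A − (4)·I) = 4, so dim ker(A − (4)·I) = n − 4 = 1

Summary:
  λ = -4: algebraic multiplicity = 3, geometric multiplicity = 2
  λ = 4: algebraic multiplicity = 2, geometric multiplicity = 1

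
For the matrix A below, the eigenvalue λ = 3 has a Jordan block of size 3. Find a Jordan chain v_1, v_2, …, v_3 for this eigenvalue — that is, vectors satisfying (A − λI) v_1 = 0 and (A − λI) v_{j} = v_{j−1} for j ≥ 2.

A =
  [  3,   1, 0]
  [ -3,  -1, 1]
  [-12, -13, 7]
A Jordan chain for λ = 3 of length 3:
v_1 = (-3, 0, -9)ᵀ
v_2 = (0, -3, -12)ᵀ
v_3 = (1, 0, 0)ᵀ

Let N = A − (3)·I. We want v_3 with N^3 v_3 = 0 but N^2 v_3 ≠ 0; then v_{j-1} := N · v_j for j = 3, …, 2.

Pick v_3 = (1, 0, 0)ᵀ.
Then v_2 = N · v_3 = (0, -3, -12)ᵀ.
Then v_1 = N · v_2 = (-3, 0, -9)ᵀ.

Sanity check: (A − (3)·I) v_1 = (0, 0, 0)ᵀ = 0. ✓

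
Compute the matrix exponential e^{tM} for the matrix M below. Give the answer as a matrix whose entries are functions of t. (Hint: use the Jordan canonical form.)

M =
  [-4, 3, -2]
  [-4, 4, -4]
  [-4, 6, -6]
e^{tM} =
  [-2*t*exp(-2*t) + exp(-2*t), 3*t*exp(-2*t), -2*t*exp(-2*t)]
  [-4*t*exp(-2*t), 6*t*exp(-2*t) + exp(-2*t), -4*t*exp(-2*t)]
  [-4*t*exp(-2*t), 6*t*exp(-2*t), -4*t*exp(-2*t) + exp(-2*t)]

Strategy: write M = P · J · P⁻¹ where J is a Jordan canonical form, so e^{tM} = P · e^{tJ} · P⁻¹, and e^{tJ} can be computed block-by-block.

M has Jordan form
J =
  [-2,  1,  0]
  [ 0, -2,  0]
  [ 0,  0, -2]
(up to reordering of blocks).

Per-block formulas:
  For a 1×1 block at λ = -2: exp(t · [-2]) = [e^(-2t)].
  For a 2×2 Jordan block J_2(-2): exp(t · J_2(-2)) = e^(-2t)·(I + t·N), where N is the 2×2 nilpotent shift.

After assembling e^{tJ} and conjugating by P, we get:

e^{tM} =
  [-2*t*exp(-2*t) + exp(-2*t), 3*t*exp(-2*t), -2*t*exp(-2*t)]
  [-4*t*exp(-2*t), 6*t*exp(-2*t) + exp(-2*t), -4*t*exp(-2*t)]
  [-4*t*exp(-2*t), 6*t*exp(-2*t), -4*t*exp(-2*t) + exp(-2*t)]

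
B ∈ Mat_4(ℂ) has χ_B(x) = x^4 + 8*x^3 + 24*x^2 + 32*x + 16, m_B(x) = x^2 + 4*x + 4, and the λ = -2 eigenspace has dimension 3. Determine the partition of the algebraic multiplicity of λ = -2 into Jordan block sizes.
Block sizes for λ = -2: [2, 1, 1]

Step 1 — from the characteristic polynomial, algebraic multiplicity of λ = -2 is 4. From dim ker(B − (-2)·I) = 3, there are exactly 3 Jordan blocks for λ = -2.
Step 2 — from the minimal polynomial, the factor (x + 2)^2 tells us the largest block for λ = -2 has size 2.
Step 3 — with total size 4, 3 blocks, and largest block 2, the block sizes (in nonincreasing order) are [2, 1, 1].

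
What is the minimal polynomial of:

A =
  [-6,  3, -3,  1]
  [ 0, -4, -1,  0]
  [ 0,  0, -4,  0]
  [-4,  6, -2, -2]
x^3 + 12*x^2 + 48*x + 64

The characteristic polynomial is χ_A(x) = (x + 4)^4, so the eigenvalues are known. The minimal polynomial is
  m_A(x) = Π_λ (x − λ)^{k_λ}
where k_λ is the size of the *largest* Jordan block for λ (equivalently, the smallest k with (A − λI)^k v = 0 for every generalised eigenvector v of λ).

  λ = -4: largest Jordan block has size 3, contributing (x + 4)^3

So m_A(x) = (x + 4)^3 = x^3 + 12*x^2 + 48*x + 64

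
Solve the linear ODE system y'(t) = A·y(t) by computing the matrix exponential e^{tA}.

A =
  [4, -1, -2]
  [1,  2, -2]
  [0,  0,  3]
e^{tA} =
  [t*exp(3*t) + exp(3*t), -t*exp(3*t), -2*t*exp(3*t)]
  [t*exp(3*t), -t*exp(3*t) + exp(3*t), -2*t*exp(3*t)]
  [0, 0, exp(3*t)]

Strategy: write A = P · J · P⁻¹ where J is a Jordan canonical form, so e^{tA} = P · e^{tJ} · P⁻¹, and e^{tJ} can be computed block-by-block.

A has Jordan form
J =
  [3, 1, 0]
  [0, 3, 0]
  [0, 0, 3]
(up to reordering of blocks).

Per-block formulas:
  For a 1×1 block at λ = 3: exp(t · [3]) = [e^(3t)].
  For a 2×2 Jordan block J_2(3): exp(t · J_2(3)) = e^(3t)·(I + t·N), where N is the 2×2 nilpotent shift.

After assembling e^{tJ} and conjugating by P, we get:

e^{tA} =
  [t*exp(3*t) + exp(3*t), -t*exp(3*t), -2*t*exp(3*t)]
  [t*exp(3*t), -t*exp(3*t) + exp(3*t), -2*t*exp(3*t)]
  [0, 0, exp(3*t)]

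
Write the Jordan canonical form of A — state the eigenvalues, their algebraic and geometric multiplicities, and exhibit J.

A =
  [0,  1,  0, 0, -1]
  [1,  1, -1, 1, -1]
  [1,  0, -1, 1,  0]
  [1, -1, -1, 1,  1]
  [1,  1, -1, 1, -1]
J_2(0) ⊕ J_2(0) ⊕ J_1(0)

The characteristic polynomial is
  det(x·I − A) = x^5

Eigenvalues and multiplicities (the geometric multiplicity of λ is n − rank(A − λI), which equals the number of Jordan blocks for λ):
  λ = 0: algebraic multiplicity = 5, geometric multiplicity = 3

Determining the block sizes for each eigenvalue:
  λ = 0: with am = 5 and gm = 3, the partition is not yet determined (e.g. several partitions of 5 into 3 parts exist). Let N = A − (0)·I. Computing rank(N^1) = 2, rank(N^2) = 0; the number of blocks of size ≥ j is rank(N^{j−1}) − rank(N^j), giving [3, 2]. So we have 2 block(s) of size 2, 1 block(s) of size 1 → block sizes [2, 2, 1]

Assembling the blocks gives a Jordan form
J =
  [0, 1, 0, 0, 0]
  [0, 0, 0, 0, 0]
  [0, 0, 0, 1, 0]
  [0, 0, 0, 0, 0]
  [0, 0, 0, 0, 0]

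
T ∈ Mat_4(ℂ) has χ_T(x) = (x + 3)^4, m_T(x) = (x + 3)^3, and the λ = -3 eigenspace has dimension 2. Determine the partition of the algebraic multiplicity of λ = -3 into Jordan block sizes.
Block sizes for λ = -3: [3, 1]

Step 1 — from the characteristic polynomial, algebraic multiplicity of λ = -3 is 4. From dim ker(T − (-3)·I) = 2, there are exactly 2 Jordan blocks for λ = -3.
Step 2 — from the minimal polynomial, the factor (x + 3)^3 tells us the largest block for λ = -3 has size 3.
Step 3 — with total size 4, 2 blocks, and largest block 3, the block sizes (in nonincreasing order) are [3, 1].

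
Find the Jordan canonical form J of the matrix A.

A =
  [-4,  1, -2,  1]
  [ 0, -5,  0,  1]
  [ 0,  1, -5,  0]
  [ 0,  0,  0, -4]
J_2(-5) ⊕ J_1(-4) ⊕ J_1(-4)

The characteristic polynomial is
  det(x·I − A) = x^4 + 18*x^3 + 121*x^2 + 360*x + 400 = (x + 4)^2*(x + 5)^2

Eigenvalues and multiplicities (the geometric multiplicity of λ is n − rank(A − λI), which equals the number of Jordan blocks for λ):
  λ = -5: algebraic multiplicity = 2, geometric multiplicity = 1
  λ = -4: algebraic multiplicity = 2, geometric multiplicity = 2

Determining the block sizes for each eigenvalue:
  λ = -5: one block (gm = 1), so the single block has size am = 2 → block sizes [2]
  λ = -4: gm = am = 2, so every block has size 1 → block sizes [1, 1]

Assembling the blocks gives a Jordan form
J =
  [-5,  1,  0,  0]
  [ 0, -5,  0,  0]
  [ 0,  0, -4,  0]
  [ 0,  0,  0, -4]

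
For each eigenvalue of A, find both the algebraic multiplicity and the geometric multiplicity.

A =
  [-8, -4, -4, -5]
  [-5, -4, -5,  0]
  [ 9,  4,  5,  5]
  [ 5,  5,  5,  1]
λ = -4: alg = 2, geom = 1; λ = 1: alg = 2, geom = 2

Step 1 — factor the characteristic polynomial to read off the algebraic multiplicities:
  χ_A(x) = (x - 1)^2*(x + 4)^2

Step 2 — compute geometric multiplicities via the rank-nullity identity g(λ) = n − rank(A − λI):
  rank(A − (-4)·I) = 3, so dim ker(A − (-4)·I) = n − 3 = 1
  rank(A − (1)·I) = 2, so dim ker(A − (1)·I) = n − 2 = 2

Summary:
  λ = -4: algebraic multiplicity = 2, geometric multiplicity = 1
  λ = 1: algebraic multiplicity = 2, geometric multiplicity = 2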